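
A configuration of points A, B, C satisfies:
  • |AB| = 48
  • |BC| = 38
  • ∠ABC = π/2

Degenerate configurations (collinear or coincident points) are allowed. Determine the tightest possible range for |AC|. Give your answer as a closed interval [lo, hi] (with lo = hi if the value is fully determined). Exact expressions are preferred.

|AB| ∈ {48}
|BC| ∈ {38}
|AC| ∈ {2·√(937)}

|AC| = 2·√(937)  (≈ 61.2209)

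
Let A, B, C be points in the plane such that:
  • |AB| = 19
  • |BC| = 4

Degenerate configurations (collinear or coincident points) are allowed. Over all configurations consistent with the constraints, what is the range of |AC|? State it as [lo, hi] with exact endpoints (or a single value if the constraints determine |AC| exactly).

|AC| ∈ [15, 23]  (≈ [15.0000, 23.0000])

|AB| ∈ {19}
|BC| ∈ {4}
|AC| ∈ [15, 23]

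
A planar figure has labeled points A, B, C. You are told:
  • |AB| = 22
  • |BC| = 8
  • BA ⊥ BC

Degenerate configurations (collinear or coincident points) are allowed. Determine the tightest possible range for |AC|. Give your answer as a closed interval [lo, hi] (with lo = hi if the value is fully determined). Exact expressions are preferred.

|AB| ∈ {22}
|BC| ∈ {8}
|AC| ∈ {2·√(137)}

|AC| = 2·√(137)  (≈ 23.4094)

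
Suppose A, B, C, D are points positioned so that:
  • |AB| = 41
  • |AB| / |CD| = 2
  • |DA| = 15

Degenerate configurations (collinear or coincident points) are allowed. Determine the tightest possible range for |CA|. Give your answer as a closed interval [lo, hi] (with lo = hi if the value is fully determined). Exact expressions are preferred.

|CA| ∈ [11/2, 71/2]  (≈ [5.5000, 35.5000])

|AB| ∈ {41}
|AD| ∈ {15}
|CD| ∈ {41/2}
|BD| ∈ [26, 56]
|AC| ∈ [11/2, 71/2]
|BC| ∈ [11/2, 153/2]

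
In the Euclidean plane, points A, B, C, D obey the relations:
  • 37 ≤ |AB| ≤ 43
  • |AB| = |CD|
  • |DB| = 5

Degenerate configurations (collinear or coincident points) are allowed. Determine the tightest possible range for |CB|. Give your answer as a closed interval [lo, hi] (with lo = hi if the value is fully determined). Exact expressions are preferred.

|AB| ∈ [37, 43]
|BD| ∈ {5}
|CD| ∈ [37, 43]
|AD| ∈ [32, 48]
|BC| ∈ [32, 48]
|AC| ∈ [0, 91]

|CB| ∈ [32, 48]  (≈ [32.0000, 48.0000])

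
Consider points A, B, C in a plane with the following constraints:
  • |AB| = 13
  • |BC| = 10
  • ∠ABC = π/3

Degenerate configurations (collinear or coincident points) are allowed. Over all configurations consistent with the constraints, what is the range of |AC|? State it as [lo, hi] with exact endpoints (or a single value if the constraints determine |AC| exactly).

|AB| ∈ {13}
|BC| ∈ {10}
|AC| ∈ {√(139)}

|AC| = √(139)  (≈ 11.7898)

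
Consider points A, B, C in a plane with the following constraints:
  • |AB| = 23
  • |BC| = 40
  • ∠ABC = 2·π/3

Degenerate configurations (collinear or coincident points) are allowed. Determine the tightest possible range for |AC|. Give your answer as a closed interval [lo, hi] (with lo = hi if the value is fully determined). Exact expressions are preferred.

|AC| = √(3049)  (≈ 55.2178)

|AB| ∈ {23}
|BC| ∈ {40}
|AC| ∈ {√(3049)}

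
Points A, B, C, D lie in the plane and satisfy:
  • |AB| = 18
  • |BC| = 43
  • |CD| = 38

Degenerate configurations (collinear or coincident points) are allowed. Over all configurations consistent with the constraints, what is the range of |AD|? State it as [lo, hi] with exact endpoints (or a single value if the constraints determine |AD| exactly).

|AD| ∈ [0, 99]  (≈ [0.0000, 99.0000])

|AB| ∈ {18}
|BC| ∈ {43}
|CD| ∈ {38}
|AC| ∈ [25, 61]
|BD| ∈ [5, 81]
|AD| ∈ [0, 99]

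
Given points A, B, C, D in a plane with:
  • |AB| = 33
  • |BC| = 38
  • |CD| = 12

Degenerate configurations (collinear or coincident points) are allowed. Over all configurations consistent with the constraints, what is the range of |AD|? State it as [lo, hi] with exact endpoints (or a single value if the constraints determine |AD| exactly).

|AB| ∈ {33}
|BC| ∈ {38}
|CD| ∈ {12}
|AC| ∈ [5, 71]
|BD| ∈ [26, 50]
|AD| ∈ [0, 83]

|AD| ∈ [0, 83]  (≈ [0.0000, 83.0000])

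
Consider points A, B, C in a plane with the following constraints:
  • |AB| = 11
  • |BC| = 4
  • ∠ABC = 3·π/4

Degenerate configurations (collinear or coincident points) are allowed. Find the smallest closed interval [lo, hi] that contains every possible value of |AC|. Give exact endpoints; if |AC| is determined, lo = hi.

|AB| ∈ {11}
|BC| ∈ {4}
|AC| ∈ {√(44·√(2) + 137)}

|AC| = √(44·√(2) + 137)  (≈ 14.1147)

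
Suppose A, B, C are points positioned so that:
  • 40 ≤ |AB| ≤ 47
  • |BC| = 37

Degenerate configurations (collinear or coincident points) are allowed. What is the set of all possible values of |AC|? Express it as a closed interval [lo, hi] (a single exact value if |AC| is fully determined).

|AB| ∈ [40, 47]
|BC| ∈ {37}
|AC| ∈ [3, 84]

|AC| ∈ [3, 84]  (≈ [3.0000, 84.0000])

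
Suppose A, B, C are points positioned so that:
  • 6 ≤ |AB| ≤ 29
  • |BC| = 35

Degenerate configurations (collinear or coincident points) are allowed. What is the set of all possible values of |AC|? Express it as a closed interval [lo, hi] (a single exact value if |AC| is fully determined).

|AB| ∈ [6, 29]
|BC| ∈ {35}
|AC| ∈ [6, 64]

|AC| ∈ [6, 64]  (≈ [6.0000, 64.0000])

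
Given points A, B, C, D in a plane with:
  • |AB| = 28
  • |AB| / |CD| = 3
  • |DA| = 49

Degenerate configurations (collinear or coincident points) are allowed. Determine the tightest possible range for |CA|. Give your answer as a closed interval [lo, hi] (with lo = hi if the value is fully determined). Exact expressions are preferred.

|CA| ∈ [119/3, 175/3]  (≈ [39.6667, 58.3333])

|AB| ∈ {28}
|AD| ∈ {49}
|CD| ∈ {28/3}
|BD| ∈ [21, 77]
|AC| ∈ [119/3, 175/3]
|BC| ∈ [35/3, 259/3]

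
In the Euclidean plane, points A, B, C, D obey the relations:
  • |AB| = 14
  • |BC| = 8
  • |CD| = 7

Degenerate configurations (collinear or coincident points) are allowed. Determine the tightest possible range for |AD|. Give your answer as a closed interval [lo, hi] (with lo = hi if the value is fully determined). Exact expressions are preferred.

|AD| ∈ [0, 29]  (≈ [0.0000, 29.0000])

|AB| ∈ {14}
|BC| ∈ {8}
|CD| ∈ {7}
|AC| ∈ [6, 22]
|BD| ∈ [1, 15]
|AD| ∈ [0, 29]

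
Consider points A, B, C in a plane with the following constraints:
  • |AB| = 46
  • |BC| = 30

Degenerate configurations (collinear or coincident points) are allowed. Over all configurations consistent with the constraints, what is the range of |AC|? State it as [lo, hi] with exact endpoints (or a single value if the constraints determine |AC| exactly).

|AC| ∈ [16, 76]  (≈ [16.0000, 76.0000])

|AB| ∈ {46}
|BC| ∈ {30}
|AC| ∈ [16, 76]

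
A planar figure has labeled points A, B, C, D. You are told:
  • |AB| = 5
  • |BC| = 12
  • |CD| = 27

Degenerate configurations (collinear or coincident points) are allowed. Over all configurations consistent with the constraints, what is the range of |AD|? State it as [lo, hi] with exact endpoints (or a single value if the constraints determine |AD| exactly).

|AD| ∈ [10, 44]  (≈ [10.0000, 44.0000])

|AB| ∈ {5}
|BC| ∈ {12}
|CD| ∈ {27}
|AC| ∈ [7, 17]
|BD| ∈ [15, 39]
|AD| ∈ [10, 44]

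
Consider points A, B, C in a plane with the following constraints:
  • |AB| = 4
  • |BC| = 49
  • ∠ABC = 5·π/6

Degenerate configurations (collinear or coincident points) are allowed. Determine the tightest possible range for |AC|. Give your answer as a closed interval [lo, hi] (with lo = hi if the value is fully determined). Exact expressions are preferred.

|AB| ∈ {4}
|BC| ∈ {49}
|AC| ∈ {√(196·√(3) + 2417)}

|AC| = √(196·√(3) + 2417)  (≈ 52.5022)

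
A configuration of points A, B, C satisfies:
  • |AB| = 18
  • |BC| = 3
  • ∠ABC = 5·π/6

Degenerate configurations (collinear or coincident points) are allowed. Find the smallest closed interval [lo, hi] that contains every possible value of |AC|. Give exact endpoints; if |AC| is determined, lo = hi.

|AC| = 3·√(6·√(3) + 37)  (≈ 20.6526)

|AB| ∈ {18}
|BC| ∈ {3}
|AC| ∈ {3·√(6·√(3) + 37)}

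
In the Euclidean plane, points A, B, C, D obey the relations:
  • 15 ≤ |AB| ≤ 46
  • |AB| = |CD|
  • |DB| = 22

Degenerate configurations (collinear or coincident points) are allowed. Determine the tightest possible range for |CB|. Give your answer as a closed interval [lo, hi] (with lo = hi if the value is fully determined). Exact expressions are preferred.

|AB| ∈ [15, 46]
|BD| ∈ {22}
|CD| ∈ [15, 46]
|AD| ∈ [0, 68]
|BC| ∈ [0, 68]
|AC| ∈ [0, 114]

|CB| ∈ [0, 68]  (≈ [0.0000, 68.0000])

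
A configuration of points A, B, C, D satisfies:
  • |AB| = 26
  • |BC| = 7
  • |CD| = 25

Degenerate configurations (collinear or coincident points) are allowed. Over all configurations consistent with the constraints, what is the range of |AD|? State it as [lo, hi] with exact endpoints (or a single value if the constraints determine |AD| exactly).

|AB| ∈ {26}
|BC| ∈ {7}
|CD| ∈ {25}
|AC| ∈ [19, 33]
|BD| ∈ [18, 32]
|AD| ∈ [0, 58]

|AD| ∈ [0, 58]  (≈ [0.0000, 58.0000])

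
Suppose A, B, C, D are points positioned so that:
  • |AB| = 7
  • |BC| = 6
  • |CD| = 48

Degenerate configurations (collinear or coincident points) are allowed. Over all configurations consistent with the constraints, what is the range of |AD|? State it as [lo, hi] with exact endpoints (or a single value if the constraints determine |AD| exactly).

|AB| ∈ {7}
|BC| ∈ {6}
|CD| ∈ {48}
|AC| ∈ [1, 13]
|BD| ∈ [42, 54]
|AD| ∈ [35, 61]

|AD| ∈ [35, 61]  (≈ [35.0000, 61.0000])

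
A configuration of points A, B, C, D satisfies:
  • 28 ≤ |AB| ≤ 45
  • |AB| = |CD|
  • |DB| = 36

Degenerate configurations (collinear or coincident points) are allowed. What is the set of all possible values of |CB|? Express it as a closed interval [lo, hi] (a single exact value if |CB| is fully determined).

|AB| ∈ [28, 45]
|BD| ∈ {36}
|CD| ∈ [28, 45]
|AD| ∈ [0, 81]
|BC| ∈ [0, 81]
|AC| ∈ [0, 126]

|CB| ∈ [0, 81]  (≈ [0.0000, 81.0000])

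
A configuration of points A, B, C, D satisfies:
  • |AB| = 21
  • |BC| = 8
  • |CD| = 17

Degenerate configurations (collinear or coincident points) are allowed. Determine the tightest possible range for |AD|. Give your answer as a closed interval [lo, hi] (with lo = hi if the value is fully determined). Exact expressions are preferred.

|AD| ∈ [0, 46]  (≈ [0.0000, 46.0000])

|AB| ∈ {21}
|BC| ∈ {8}
|CD| ∈ {17}
|AC| ∈ [13, 29]
|BD| ∈ [9, 25]
|AD| ∈ [0, 46]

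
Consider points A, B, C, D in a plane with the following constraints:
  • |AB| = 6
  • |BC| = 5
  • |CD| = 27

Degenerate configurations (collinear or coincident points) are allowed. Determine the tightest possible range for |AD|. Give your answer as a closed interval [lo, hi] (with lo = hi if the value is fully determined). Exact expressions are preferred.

|AD| ∈ [16, 38]  (≈ [16.0000, 38.0000])

|AB| ∈ {6}
|BC| ∈ {5}
|CD| ∈ {27}
|AC| ∈ [1, 11]
|BD| ∈ [22, 32]
|AD| ∈ [16, 38]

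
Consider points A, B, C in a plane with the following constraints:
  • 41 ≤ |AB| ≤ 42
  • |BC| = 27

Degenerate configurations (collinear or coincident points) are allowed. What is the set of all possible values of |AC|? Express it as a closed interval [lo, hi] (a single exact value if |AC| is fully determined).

|AC| ∈ [14, 69]  (≈ [14.0000, 69.0000])

|AB| ∈ [41, 42]
|BC| ∈ {27}
|AC| ∈ [14, 69]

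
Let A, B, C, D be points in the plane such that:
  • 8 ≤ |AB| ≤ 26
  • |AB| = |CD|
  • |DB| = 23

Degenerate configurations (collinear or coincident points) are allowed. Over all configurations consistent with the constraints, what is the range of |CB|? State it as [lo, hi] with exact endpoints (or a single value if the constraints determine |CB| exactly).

|CB| ∈ [0, 49]  (≈ [0.0000, 49.0000])

|AB| ∈ [8, 26]
|BD| ∈ {23}
|CD| ∈ [8, 26]
|AD| ∈ [0, 49]
|BC| ∈ [0, 49]
|AC| ∈ [0, 75]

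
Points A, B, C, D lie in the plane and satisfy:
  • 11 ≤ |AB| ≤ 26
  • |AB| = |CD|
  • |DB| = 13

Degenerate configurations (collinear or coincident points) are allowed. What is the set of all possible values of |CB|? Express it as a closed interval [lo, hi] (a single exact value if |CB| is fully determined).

|CB| ∈ [0, 39]  (≈ [0.0000, 39.0000])

|AB| ∈ [11, 26]
|BD| ∈ {13}
|CD| ∈ [11, 26]
|AD| ∈ [0, 39]
|BC| ∈ [0, 39]
|AC| ∈ [0, 65]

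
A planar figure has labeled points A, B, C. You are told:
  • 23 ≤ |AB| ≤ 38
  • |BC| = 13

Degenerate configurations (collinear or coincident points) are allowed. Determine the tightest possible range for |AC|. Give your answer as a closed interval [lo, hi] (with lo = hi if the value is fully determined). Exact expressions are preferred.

|AB| ∈ [23, 38]
|BC| ∈ {13}
|AC| ∈ [10, 51]

|AC| ∈ [10, 51]  (≈ [10.0000, 51.0000])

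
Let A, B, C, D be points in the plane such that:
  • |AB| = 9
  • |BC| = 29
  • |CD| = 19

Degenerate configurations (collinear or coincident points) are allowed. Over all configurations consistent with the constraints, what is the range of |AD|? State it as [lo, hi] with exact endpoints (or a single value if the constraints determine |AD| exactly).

|AD| ∈ [1, 57]  (≈ [1.0000, 57.0000])

|AB| ∈ {9}
|BC| ∈ {29}
|CD| ∈ {19}
|AC| ∈ [20, 38]
|BD| ∈ [10, 48]
|AD| ∈ [1, 57]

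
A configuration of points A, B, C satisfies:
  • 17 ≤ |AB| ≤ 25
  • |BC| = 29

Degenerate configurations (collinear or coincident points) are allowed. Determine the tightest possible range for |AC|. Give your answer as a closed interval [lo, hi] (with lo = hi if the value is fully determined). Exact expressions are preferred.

|AB| ∈ [17, 25]
|BC| ∈ {29}
|AC| ∈ [4, 54]

|AC| ∈ [4, 54]  (≈ [4.0000, 54.0000])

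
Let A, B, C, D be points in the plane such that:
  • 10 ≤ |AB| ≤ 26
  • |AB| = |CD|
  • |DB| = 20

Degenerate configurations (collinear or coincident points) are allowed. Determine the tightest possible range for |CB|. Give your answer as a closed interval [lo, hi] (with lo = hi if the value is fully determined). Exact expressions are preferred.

|CB| ∈ [0, 46]  (≈ [0.0000, 46.0000])

|AB| ∈ [10, 26]
|BD| ∈ {20}
|CD| ∈ [10, 26]
|AD| ∈ [0, 46]
|BC| ∈ [0, 46]
|AC| ∈ [0, 72]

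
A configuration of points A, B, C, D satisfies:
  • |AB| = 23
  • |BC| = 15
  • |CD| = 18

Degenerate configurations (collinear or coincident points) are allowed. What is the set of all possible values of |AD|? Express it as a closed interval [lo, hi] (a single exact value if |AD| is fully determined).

|AD| ∈ [0, 56]  (≈ [0.0000, 56.0000])

|AB| ∈ {23}
|BC| ∈ {15}
|CD| ∈ {18}
|AC| ∈ [8, 38]
|BD| ∈ [3, 33]
|AD| ∈ [0, 56]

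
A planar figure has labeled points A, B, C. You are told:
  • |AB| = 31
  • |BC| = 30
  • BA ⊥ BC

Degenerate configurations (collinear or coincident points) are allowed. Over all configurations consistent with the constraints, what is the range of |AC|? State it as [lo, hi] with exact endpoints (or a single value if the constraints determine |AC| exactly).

|AC| = √(1861)  (≈ 43.1393)

|AB| ∈ {31}
|BC| ∈ {30}
|AC| ∈ {√(1861)}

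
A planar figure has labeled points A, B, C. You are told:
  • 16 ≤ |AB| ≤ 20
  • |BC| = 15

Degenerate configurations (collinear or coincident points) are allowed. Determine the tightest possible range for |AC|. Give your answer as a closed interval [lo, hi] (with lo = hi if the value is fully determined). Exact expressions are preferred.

|AB| ∈ [16, 20]
|BC| ∈ {15}
|AC| ∈ [1, 35]

|AC| ∈ [1, 35]  (≈ [1.0000, 35.0000])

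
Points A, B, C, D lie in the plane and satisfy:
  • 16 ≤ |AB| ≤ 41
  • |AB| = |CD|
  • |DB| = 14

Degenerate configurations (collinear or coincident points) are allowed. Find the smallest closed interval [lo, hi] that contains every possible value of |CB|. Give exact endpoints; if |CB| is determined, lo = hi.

|CB| ∈ [2, 55]  (≈ [2.0000, 55.0000])

|AB| ∈ [16, 41]
|BD| ∈ {14}
|CD| ∈ [16, 41]
|AD| ∈ [2, 55]
|BC| ∈ [2, 55]
|AC| ∈ [0, 96]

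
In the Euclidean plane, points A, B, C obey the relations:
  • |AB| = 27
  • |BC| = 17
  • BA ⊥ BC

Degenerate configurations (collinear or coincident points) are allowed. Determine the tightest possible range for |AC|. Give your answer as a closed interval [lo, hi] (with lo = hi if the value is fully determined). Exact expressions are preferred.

|AC| = √(1018)  (≈ 31.9061)

|AB| ∈ {27}
|BC| ∈ {17}
|AC| ∈ {√(1018)}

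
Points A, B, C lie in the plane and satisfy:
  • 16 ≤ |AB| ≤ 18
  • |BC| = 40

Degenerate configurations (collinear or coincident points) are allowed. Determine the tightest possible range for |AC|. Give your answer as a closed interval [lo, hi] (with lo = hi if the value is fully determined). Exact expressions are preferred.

|AC| ∈ [22, 58]  (≈ [22.0000, 58.0000])

|AB| ∈ [16, 18]
|BC| ∈ {40}
|AC| ∈ [22, 58]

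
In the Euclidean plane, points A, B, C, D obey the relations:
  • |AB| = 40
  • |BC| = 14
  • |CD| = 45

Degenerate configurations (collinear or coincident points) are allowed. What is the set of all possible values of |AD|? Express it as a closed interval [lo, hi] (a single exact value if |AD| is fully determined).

|AB| ∈ {40}
|BC| ∈ {14}
|CD| ∈ {45}
|AC| ∈ [26, 54]
|BD| ∈ [31, 59]
|AD| ∈ [0, 99]

|AD| ∈ [0, 99]  (≈ [0.0000, 99.0000])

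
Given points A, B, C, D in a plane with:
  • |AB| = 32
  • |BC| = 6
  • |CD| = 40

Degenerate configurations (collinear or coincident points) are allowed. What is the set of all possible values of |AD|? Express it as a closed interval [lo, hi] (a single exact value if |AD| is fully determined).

|AB| ∈ {32}
|BC| ∈ {6}
|CD| ∈ {40}
|AC| ∈ [26, 38]
|BD| ∈ [34, 46]
|AD| ∈ [2, 78]

|AD| ∈ [2, 78]  (≈ [2.0000, 78.0000])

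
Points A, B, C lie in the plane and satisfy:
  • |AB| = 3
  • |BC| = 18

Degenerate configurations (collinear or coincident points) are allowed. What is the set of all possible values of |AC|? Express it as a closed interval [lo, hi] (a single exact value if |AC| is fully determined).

|AC| ∈ [15, 21]  (≈ [15.0000, 21.0000])

|AB| ∈ {3}
|BC| ∈ {18}
|AC| ∈ [15, 21]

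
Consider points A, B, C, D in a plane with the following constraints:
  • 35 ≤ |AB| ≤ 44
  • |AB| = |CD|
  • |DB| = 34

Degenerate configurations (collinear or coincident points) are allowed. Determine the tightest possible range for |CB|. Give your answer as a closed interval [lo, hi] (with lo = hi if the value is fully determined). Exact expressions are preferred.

|AB| ∈ [35, 44]
|BD| ∈ {34}
|CD| ∈ [35, 44]
|AD| ∈ [1, 78]
|BC| ∈ [1, 78]
|AC| ∈ [0, 122]

|CB| ∈ [1, 78]  (≈ [1.0000, 78.0000])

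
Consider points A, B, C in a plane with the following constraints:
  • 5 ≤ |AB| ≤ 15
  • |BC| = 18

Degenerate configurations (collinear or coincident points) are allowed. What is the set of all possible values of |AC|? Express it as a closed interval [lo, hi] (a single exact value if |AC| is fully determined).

|AC| ∈ [3, 33]  (≈ [3.0000, 33.0000])

|AB| ∈ [5, 15]
|BC| ∈ {18}
|AC| ∈ [3, 33]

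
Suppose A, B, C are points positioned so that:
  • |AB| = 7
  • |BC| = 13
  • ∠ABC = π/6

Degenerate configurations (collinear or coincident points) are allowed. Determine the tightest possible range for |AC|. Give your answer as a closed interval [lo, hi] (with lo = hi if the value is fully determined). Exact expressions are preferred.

|AC| = √(218 - 91·√(3))  (≈ 7.7707)

|AB| ∈ {7}
|BC| ∈ {13}
|AC| ∈ {√(218 - 91·√(3))}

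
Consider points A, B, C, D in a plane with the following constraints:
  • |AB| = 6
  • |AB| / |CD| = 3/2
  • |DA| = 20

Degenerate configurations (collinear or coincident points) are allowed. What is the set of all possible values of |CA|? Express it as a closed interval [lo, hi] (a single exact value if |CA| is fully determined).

|CA| ∈ [16, 24]  (≈ [16.0000, 24.0000])

|AB| ∈ {6}
|AD| ∈ {20}
|CD| ∈ {4}
|BD| ∈ [14, 26]
|AC| ∈ [16, 24]
|BC| ∈ [10, 30]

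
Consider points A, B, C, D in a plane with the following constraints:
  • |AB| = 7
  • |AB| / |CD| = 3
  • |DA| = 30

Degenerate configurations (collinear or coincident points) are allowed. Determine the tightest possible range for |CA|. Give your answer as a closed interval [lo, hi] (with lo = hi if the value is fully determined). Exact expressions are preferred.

|CA| ∈ [83/3, 97/3]  (≈ [27.6667, 32.3333])

|AB| ∈ {7}
|AD| ∈ {30}
|CD| ∈ {7/3}
|BD| ∈ [23, 37]
|AC| ∈ [83/3, 97/3]
|BC| ∈ [62/3, 118/3]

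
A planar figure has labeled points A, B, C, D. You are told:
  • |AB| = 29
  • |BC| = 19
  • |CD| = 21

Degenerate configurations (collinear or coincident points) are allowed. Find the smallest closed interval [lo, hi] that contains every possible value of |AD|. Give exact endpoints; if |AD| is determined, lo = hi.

|AB| ∈ {29}
|BC| ∈ {19}
|CD| ∈ {21}
|AC| ∈ [10, 48]
|BD| ∈ [2, 40]
|AD| ∈ [0, 69]

|AD| ∈ [0, 69]  (≈ [0.0000, 69.0000])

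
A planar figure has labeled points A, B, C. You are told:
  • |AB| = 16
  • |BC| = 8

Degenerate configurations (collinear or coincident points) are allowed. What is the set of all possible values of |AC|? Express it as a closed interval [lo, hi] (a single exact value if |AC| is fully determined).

|AC| ∈ [8, 24]  (≈ [8.0000, 24.0000])

|AB| ∈ {16}
|BC| ∈ {8}
|AC| ∈ [8, 24]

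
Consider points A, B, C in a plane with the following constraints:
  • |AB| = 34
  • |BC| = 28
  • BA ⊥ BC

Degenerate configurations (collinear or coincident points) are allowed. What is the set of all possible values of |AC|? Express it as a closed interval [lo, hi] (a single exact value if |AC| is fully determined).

|AC| = 2·√(485)  (≈ 44.0454)

|AB| ∈ {34}
|BC| ∈ {28}
|AC| ∈ {2·√(485)}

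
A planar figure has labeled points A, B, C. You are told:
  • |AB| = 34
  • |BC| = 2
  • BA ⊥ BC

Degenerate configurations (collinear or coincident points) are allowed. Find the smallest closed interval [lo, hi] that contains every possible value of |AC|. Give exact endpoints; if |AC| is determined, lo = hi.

|AB| ∈ {34}
|BC| ∈ {2}
|AC| ∈ {2·√(290)}

|AC| = 2·√(290)  (≈ 34.0588)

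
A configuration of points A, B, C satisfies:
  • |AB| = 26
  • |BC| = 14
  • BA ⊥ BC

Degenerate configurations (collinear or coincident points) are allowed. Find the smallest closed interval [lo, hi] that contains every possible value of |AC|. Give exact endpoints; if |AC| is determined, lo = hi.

|AB| ∈ {26}
|BC| ∈ {14}
|AC| ∈ {2·√(218)}

|AC| = 2·√(218)  (≈ 29.5296)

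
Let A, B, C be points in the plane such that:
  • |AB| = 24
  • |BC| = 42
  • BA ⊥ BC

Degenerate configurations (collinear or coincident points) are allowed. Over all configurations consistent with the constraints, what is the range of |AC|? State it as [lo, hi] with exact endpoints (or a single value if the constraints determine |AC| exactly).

|AC| = 6·√(65)  (≈ 48.3735)

|AB| ∈ {24}
|BC| ∈ {42}
|AC| ∈ {6·√(65)}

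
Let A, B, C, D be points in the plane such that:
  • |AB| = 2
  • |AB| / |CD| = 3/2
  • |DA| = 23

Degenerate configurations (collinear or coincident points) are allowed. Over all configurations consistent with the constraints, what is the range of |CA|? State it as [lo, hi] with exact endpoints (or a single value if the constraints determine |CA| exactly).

|CA| ∈ [65/3, 73/3]  (≈ [21.6667, 24.3333])

|AB| ∈ {2}
|AD| ∈ {23}
|CD| ∈ {4/3}
|BD| ∈ [21, 25]
|AC| ∈ [65/3, 73/3]
|BC| ∈ [59/3, 79/3]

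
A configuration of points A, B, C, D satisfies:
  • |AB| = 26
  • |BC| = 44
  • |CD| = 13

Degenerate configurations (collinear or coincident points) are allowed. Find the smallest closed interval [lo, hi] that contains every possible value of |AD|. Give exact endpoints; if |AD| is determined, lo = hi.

|AD| ∈ [5, 83]  (≈ [5.0000, 83.0000])

|AB| ∈ {26}
|BC| ∈ {44}
|CD| ∈ {13}
|AC| ∈ [18, 70]
|BD| ∈ [31, 57]
|AD| ∈ [5, 83]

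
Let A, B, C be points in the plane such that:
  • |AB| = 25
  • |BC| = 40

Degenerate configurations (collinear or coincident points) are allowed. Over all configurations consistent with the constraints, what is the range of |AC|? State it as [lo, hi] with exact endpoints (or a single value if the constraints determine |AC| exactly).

|AB| ∈ {25}
|BC| ∈ {40}
|AC| ∈ [15, 65]

|AC| ∈ [15, 65]  (≈ [15.0000, 65.0000])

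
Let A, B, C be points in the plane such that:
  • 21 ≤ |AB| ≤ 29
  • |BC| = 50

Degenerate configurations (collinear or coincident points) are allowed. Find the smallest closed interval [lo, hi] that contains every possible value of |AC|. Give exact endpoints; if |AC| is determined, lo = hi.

|AC| ∈ [21, 79]  (≈ [21.0000, 79.0000])

|AB| ∈ [21, 29]
|BC| ∈ {50}
|AC| ∈ [21, 79]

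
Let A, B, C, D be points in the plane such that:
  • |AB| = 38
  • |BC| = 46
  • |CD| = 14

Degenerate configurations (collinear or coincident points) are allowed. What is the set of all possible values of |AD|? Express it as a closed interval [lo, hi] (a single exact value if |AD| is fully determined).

|AD| ∈ [0, 98]  (≈ [0.0000, 98.0000])

|AB| ∈ {38}
|BC| ∈ {46}
|CD| ∈ {14}
|AC| ∈ [8, 84]
|BD| ∈ [32, 60]
|AD| ∈ [0, 98]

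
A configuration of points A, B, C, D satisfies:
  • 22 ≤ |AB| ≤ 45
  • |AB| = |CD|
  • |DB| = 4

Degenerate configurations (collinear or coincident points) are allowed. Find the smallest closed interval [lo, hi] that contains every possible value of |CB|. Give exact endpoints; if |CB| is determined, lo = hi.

|CB| ∈ [18, 49]  (≈ [18.0000, 49.0000])

|AB| ∈ [22, 45]
|BD| ∈ {4}
|CD| ∈ [22, 45]
|AD| ∈ [18, 49]
|BC| ∈ [18, 49]
|AC| ∈ [0, 94]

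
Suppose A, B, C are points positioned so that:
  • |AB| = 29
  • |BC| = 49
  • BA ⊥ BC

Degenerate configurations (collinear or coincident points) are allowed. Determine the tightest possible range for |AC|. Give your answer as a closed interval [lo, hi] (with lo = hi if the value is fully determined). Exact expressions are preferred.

|AB| ∈ {29}
|BC| ∈ {49}
|AC| ∈ {√(3242)}

|AC| = √(3242)  (≈ 56.9386)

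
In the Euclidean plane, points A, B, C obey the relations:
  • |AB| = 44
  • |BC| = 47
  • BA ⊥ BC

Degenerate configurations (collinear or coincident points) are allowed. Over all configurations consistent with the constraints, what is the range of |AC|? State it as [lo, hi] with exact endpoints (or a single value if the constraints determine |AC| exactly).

|AB| ∈ {44}
|BC| ∈ {47}
|AC| ∈ {√(4145)}

|AC| = √(4145)  (≈ 64.3817)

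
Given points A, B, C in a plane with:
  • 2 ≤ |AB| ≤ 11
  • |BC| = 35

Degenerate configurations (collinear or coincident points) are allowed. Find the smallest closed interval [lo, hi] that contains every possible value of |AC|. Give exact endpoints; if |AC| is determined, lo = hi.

|AC| ∈ [24, 46]  (≈ [24.0000, 46.0000])

|AB| ∈ [2, 11]
|BC| ∈ {35}
|AC| ∈ [24, 46]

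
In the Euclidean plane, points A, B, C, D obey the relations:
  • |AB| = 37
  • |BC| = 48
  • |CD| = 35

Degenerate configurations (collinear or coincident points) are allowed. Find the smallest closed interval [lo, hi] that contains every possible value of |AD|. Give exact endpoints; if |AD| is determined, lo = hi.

|AD| ∈ [0, 120]  (≈ [0.0000, 120.0000])

|AB| ∈ {37}
|BC| ∈ {48}
|CD| ∈ {35}
|AC| ∈ [11, 85]
|BD| ∈ [13, 83]
|AD| ∈ [0, 120]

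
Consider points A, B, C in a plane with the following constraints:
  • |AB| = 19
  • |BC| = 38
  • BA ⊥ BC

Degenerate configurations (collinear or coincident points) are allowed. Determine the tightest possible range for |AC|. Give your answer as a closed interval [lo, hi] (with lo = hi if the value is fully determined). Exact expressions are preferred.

|AB| ∈ {19}
|BC| ∈ {38}
|AC| ∈ {19·√(5)}

|AC| = 19·√(5)  (≈ 42.4853)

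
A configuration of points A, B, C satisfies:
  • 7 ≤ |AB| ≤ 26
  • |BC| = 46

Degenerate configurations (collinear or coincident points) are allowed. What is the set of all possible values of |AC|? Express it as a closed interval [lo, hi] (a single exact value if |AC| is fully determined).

|AB| ∈ [7, 26]
|BC| ∈ {46}
|AC| ∈ [20, 72]

|AC| ∈ [20, 72]  (≈ [20.0000, 72.0000])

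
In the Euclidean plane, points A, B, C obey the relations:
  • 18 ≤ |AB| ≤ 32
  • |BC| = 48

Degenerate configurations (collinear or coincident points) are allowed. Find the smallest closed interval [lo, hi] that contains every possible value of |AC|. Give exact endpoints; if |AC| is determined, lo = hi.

|AB| ∈ [18, 32]
|BC| ∈ {48}
|AC| ∈ [16, 80]

|AC| ∈ [16, 80]  (≈ [16.0000, 80.0000])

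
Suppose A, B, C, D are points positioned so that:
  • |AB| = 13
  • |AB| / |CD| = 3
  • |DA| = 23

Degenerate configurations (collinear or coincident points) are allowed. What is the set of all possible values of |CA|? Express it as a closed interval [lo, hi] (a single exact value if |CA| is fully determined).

|CA| ∈ [56/3, 82/3]  (≈ [18.6667, 27.3333])

|AB| ∈ {13}
|AD| ∈ {23}
|CD| ∈ {13/3}
|BD| ∈ [10, 36]
|AC| ∈ [56/3, 82/3]
|BC| ∈ [17/3, 121/3]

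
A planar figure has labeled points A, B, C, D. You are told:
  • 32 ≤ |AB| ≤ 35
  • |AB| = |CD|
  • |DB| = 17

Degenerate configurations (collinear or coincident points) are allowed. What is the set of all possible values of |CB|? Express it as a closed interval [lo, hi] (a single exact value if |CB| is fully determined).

|AB| ∈ [32, 35]
|BD| ∈ {17}
|CD| ∈ [32, 35]
|AD| ∈ [15, 52]
|BC| ∈ [15, 52]
|AC| ∈ [0, 87]

|CB| ∈ [15, 52]  (≈ [15.0000, 52.0000])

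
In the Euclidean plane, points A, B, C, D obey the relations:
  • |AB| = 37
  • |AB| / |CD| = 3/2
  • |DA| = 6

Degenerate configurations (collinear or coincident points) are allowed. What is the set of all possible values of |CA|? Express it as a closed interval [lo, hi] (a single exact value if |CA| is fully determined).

|CA| ∈ [56/3, 92/3]  (≈ [18.6667, 30.6667])

|AB| ∈ {37}
|AD| ∈ {6}
|CD| ∈ {74/3}
|BD| ∈ [31, 43]
|AC| ∈ [56/3, 92/3]
|BC| ∈ [19/3, 203/3]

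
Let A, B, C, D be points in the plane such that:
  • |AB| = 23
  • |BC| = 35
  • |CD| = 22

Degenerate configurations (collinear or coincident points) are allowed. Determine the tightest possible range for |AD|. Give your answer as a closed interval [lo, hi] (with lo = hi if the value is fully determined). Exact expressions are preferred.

|AB| ∈ {23}
|BC| ∈ {35}
|CD| ∈ {22}
|AC| ∈ [12, 58]
|BD| ∈ [13, 57]
|AD| ∈ [0, 80]

|AD| ∈ [0, 80]  (≈ [0.0000, 80.0000])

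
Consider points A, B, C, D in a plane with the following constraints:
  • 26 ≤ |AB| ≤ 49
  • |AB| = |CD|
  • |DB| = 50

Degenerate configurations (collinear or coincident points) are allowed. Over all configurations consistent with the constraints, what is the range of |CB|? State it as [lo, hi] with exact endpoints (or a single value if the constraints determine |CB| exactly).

|AB| ∈ [26, 49]
|BD| ∈ {50}
|CD| ∈ [26, 49]
|AD| ∈ [1, 99]
|BC| ∈ [1, 99]
|AC| ∈ [0, 148]

|CB| ∈ [1, 99]  (≈ [1.0000, 99.0000])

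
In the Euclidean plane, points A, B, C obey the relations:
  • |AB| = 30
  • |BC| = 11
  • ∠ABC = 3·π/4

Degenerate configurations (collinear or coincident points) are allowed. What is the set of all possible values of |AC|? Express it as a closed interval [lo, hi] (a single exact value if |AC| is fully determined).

|AB| ∈ {30}
|BC| ∈ {11}
|AC| ∈ {√(330·√(2) + 1021)}

|AC| = √(330·√(2) + 1021)  (≈ 38.5706)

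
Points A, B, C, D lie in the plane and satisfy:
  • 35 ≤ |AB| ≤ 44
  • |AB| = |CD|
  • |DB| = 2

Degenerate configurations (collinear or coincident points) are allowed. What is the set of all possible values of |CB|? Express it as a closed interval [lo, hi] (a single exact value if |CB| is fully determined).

|AB| ∈ [35, 44]
|BD| ∈ {2}
|CD| ∈ [35, 44]
|AD| ∈ [33, 46]
|BC| ∈ [33, 46]
|AC| ∈ [0, 90]

|CB| ∈ [33, 46]  (≈ [33.0000, 46.0000])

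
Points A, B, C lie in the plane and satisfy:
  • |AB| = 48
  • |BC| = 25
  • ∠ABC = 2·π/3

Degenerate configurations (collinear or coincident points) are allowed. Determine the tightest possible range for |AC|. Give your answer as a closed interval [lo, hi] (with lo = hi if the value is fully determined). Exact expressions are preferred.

|AC| = √(4129)  (≈ 64.2573)

|AB| ∈ {48}
|BC| ∈ {25}
|AC| ∈ {√(4129)}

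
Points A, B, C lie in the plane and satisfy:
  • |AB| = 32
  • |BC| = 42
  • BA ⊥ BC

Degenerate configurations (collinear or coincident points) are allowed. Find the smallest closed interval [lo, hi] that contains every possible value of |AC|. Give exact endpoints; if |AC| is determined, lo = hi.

|AB| ∈ {32}
|BC| ∈ {42}
|AC| ∈ {2·√(697)}

|AC| = 2·√(697)  (≈ 52.8015)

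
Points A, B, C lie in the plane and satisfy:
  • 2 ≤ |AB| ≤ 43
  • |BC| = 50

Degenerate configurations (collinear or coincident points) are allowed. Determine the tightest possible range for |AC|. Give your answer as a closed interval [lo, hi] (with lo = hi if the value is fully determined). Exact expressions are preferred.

|AC| ∈ [7, 93]  (≈ [7.0000, 93.0000])

|AB| ∈ [2, 43]
|BC| ∈ {50}
|AC| ∈ [7, 93]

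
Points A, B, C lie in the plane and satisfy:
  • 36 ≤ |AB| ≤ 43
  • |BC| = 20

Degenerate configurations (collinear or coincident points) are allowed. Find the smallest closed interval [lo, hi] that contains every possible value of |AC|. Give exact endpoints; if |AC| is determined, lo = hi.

|AC| ∈ [16, 63]  (≈ [16.0000, 63.0000])

|AB| ∈ [36, 43]
|BC| ∈ {20}
|AC| ∈ [16, 63]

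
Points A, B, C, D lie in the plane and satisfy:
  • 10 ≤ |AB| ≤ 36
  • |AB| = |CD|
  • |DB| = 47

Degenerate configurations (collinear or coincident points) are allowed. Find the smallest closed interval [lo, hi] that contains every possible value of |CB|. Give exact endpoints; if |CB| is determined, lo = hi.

|CB| ∈ [11, 83]  (≈ [11.0000, 83.0000])

|AB| ∈ [10, 36]
|BD| ∈ {47}
|CD| ∈ [10, 36]
|AD| ∈ [11, 83]
|BC| ∈ [11, 83]
|AC| ∈ [0, 119]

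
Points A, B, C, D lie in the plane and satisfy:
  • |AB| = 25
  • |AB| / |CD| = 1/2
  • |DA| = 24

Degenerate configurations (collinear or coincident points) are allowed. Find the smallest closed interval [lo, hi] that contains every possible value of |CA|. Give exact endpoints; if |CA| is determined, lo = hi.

|AB| ∈ {25}
|AD| ∈ {24}
|CD| ∈ {50}
|BD| ∈ [1, 49]
|AC| ∈ [26, 74]
|BC| ∈ [1, 99]

|CA| ∈ [26, 74]  (≈ [26.0000, 74.0000])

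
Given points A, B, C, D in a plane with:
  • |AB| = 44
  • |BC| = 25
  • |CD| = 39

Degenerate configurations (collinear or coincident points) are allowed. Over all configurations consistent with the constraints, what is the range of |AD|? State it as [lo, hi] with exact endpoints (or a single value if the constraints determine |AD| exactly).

|AB| ∈ {44}
|BC| ∈ {25}
|CD| ∈ {39}
|AC| ∈ [19, 69]
|BD| ∈ [14, 64]
|AD| ∈ [0, 108]

|AD| ∈ [0, 108]  (≈ [0.0000, 108.0000])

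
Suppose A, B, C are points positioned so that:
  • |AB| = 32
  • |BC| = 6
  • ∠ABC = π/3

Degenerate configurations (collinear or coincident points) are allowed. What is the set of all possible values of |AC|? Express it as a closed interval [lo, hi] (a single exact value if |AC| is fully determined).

|AC| = 2·√(217)  (≈ 29.4618)

|AB| ∈ {32}
|BC| ∈ {6}
|AC| ∈ {2·√(217)}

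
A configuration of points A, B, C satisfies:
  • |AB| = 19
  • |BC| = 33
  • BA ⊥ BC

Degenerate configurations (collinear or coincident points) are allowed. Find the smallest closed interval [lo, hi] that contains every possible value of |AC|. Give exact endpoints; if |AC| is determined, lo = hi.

|AB| ∈ {19}
|BC| ∈ {33}
|AC| ∈ {5·√(58)}

|AC| = 5·√(58)  (≈ 38.0789)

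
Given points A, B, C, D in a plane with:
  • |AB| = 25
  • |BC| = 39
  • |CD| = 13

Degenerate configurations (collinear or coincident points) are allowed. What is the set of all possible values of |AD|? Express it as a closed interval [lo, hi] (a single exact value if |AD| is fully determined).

|AB| ∈ {25}
|BC| ∈ {39}
|CD| ∈ {13}
|AC| ∈ [14, 64]
|BD| ∈ [26, 52]
|AD| ∈ [1, 77]

|AD| ∈ [1, 77]  (≈ [1.0000, 77.0000])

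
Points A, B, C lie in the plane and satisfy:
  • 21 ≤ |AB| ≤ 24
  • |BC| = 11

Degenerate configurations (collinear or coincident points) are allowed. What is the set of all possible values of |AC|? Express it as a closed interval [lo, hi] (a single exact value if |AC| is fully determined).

|AC| ∈ [10, 35]  (≈ [10.0000, 35.0000])

|AB| ∈ [21, 24]
|BC| ∈ {11}
|AC| ∈ [10, 35]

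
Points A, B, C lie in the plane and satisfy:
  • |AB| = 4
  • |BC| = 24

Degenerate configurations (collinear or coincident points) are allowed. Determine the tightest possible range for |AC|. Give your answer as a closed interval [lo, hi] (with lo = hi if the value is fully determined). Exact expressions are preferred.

|AB| ∈ {4}
|BC| ∈ {24}
|AC| ∈ [20, 28]

|AC| ∈ [20, 28]  (≈ [20.0000, 28.0000])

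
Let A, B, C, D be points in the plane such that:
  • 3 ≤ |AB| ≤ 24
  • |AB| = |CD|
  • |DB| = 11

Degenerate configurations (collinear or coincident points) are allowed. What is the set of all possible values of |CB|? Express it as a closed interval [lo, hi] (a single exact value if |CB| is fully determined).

|AB| ∈ [3, 24]
|BD| ∈ {11}
|CD| ∈ [3, 24]
|AD| ∈ [0, 35]
|BC| ∈ [0, 35]
|AC| ∈ [0, 59]

|CB| ∈ [0, 35]  (≈ [0.0000, 35.0000])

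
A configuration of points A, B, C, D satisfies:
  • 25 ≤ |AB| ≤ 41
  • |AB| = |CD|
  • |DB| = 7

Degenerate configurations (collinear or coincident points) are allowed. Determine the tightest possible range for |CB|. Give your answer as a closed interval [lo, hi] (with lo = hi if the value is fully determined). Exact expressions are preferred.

|CB| ∈ [18, 48]  (≈ [18.0000, 48.0000])

|AB| ∈ [25, 41]
|BD| ∈ {7}
|CD| ∈ [25, 41]
|AD| ∈ [18, 48]
|BC| ∈ [18, 48]
|AC| ∈ [0, 89]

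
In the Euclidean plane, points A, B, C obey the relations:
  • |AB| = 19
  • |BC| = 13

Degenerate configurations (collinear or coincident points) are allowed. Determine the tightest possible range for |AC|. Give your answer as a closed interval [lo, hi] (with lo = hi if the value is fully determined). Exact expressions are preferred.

|AB| ∈ {19}
|BC| ∈ {13}
|AC| ∈ [6, 32]

|AC| ∈ [6, 32]  (≈ [6.0000, 32.0000])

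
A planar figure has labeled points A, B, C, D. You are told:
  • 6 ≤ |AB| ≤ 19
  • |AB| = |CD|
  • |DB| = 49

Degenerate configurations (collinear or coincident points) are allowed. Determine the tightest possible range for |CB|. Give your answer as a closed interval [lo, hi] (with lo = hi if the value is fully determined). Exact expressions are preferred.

|CB| ∈ [30, 68]  (≈ [30.0000, 68.0000])

|AB| ∈ [6, 19]
|BD| ∈ {49}
|CD| ∈ [6, 19]
|AD| ∈ [30, 68]
|BC| ∈ [30, 68]
|AC| ∈ [11, 87]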